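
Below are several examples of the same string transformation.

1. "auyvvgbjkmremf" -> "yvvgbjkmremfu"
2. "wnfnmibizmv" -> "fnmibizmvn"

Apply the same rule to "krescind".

The rule is to delete the first character, then move the first character to the end.
For "krescind" the result is "escindr".

escindr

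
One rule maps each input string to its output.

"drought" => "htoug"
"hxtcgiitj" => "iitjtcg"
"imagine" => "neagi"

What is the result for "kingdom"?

Looking at the pairs, the operation is to delete the first 2 characters, then move the first 3 characters to the end (rotate left by 3).
On "kingdom" that produces "omngd".

omngd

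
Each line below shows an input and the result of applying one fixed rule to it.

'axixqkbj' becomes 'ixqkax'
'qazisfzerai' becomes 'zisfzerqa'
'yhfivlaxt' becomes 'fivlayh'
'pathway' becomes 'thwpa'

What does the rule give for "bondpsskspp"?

The rule is to delete the last 2 characters, then move the first 2 characters to the end (rotate left by 2).
Working it through for "bondpsskspp": intermediate "bondpssks", final "ndpssksbo".
(Check on "pathway": → "pathw" → "thwpa" ✓)

ndpssksbo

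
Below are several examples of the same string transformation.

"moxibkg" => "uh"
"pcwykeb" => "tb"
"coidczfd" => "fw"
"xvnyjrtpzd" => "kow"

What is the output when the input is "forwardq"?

The rule is to shift every letter 3 places backward in the alphabet (wrapping around), then keep one character in every 3, starting at position 3 (positions 3rd, 6th, 9th, ...).
On "forwardq" that produces "oo".

oo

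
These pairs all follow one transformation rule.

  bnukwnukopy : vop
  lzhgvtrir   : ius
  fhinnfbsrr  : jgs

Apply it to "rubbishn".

ct

Rule — shift every letter 1 place forward in the alphabet (wrapping around), then keep one character in every 3, starting at position 3 (positions 3rd, 6th, 9th, ...).
"rubbishn" → "svccjtio" → "ct".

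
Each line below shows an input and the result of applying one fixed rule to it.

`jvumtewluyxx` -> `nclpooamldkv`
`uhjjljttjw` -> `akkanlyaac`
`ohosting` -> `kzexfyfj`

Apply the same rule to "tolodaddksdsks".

ubjujbjkfcfuru

Looking at the pairs, the operation is to swap the front and back halves of the string, then shift every letter 9 places backward in the alphabet (wrapping around).
For "tolodaddksdsks", step one produces "dksdskstolodad"; step two turns that into "ubjujbjkfcfuru".
(Check on "ohosting": → "tingohos" → "kzexfyfj" ✓)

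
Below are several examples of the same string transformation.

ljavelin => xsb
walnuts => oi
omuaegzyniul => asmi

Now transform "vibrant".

wo

The pattern: shift every letter 12 places backward in the alphabet (wrapping around), then keep one character in every 3, starting at position 2 (positions 2nd, 5th, 8th, ...).
"vibrant" → "jwpfobh" → "wo".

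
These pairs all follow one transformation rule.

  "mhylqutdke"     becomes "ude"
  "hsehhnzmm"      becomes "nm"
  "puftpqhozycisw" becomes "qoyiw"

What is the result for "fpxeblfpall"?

The rule is to keep every other character starting from the second (positions 2nd, 4th, 6th, ...), then delete the first 2 characters.
For "fpxeblfpall", step one produces "pelpl"; step two turns that into "lpl".

lpl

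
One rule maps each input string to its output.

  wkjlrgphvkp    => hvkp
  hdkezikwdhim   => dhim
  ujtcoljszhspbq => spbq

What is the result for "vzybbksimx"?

simx

The rule is to keep only the last 4 characters.
On "vzybbksimx" that produces "simx".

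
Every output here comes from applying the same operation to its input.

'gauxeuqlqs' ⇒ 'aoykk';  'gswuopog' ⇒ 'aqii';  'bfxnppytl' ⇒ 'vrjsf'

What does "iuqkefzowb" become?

The pattern: keep every other character starting from the first (positions 1st, 3rd, 5th, ...), then shift every letter 6 places backward in the alphabet (wrapping around).
For "iuqkefzowb", step one produces "iqezw"; step two turns that into "ckytq".
(Check on "bfxnppytl": → "bxpyl" → "vrjsf" ✓)

ckytq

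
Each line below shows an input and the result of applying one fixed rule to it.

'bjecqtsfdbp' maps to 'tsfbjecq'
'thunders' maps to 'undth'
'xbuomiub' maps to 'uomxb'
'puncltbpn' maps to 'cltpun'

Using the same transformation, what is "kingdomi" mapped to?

ngdki

The transformation: delete the last 3 characters, then move the last 3 characters to the front (rotate right by 3).
For "kingdomi", step one produces "kingd"; step two turns that into "ngdki".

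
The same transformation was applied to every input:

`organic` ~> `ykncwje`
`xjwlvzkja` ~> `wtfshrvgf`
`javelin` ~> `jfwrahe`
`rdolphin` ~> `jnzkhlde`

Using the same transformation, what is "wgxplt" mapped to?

The transformation: move the last character to the front, then shift every letter 4 places backward in the alphabet (wrapping around).
On "wgxplt": the first step gives "twgxpl", and the second then gives "psctlh".

psctlh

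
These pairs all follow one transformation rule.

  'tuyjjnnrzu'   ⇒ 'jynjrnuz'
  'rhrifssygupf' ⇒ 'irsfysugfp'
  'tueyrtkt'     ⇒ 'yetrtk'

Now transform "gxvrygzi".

rvgyiz

Rule — swap each adjacent pair of characters (1↔2, 3↔4, ...), then delete the first 2 characters.
For "gxvrygzi", step one produces "xgrvgyiz"; step two turns that into "rvgyiz".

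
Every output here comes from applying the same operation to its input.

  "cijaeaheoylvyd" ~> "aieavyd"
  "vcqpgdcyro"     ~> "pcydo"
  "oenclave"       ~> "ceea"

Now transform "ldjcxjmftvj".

cdfjv

Rule — keep every other character starting from the second (positions 2nd, 4th, 6th, ...), then swap each adjacent pair of characters (1↔2, 3↔4, ...).
Starting from "ldjcxjmftvj": after the first operation, "dcjfv"; after the second, "cdfjv".
(Check on "cijaeaheoylvyd": → "iaaeyvd" → "aieavyd" ✓)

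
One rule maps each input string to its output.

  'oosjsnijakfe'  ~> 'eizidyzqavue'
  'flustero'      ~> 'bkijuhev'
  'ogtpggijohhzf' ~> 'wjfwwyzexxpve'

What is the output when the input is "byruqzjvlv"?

The pattern: move the first character to the end, then shift every letter 10 places backward in the alphabet (wrapping around).
On "byruqzjvlv": the first step gives "yruqzjvlvb", and the second then gives "ohkgpzlblr".

ohkgpzlblr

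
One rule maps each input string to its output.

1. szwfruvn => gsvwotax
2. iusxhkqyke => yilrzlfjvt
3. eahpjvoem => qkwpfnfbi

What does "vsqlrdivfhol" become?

In each case the input is transformed by: move the first 3 characters to the end (rotate left by 3), then shift every letter 1 place forward in the alphabet (wrapping around).
"vsqlrdivfhol" → "lrdivfholvsq" → "msejwgipmwtr".

msejwgipmwtr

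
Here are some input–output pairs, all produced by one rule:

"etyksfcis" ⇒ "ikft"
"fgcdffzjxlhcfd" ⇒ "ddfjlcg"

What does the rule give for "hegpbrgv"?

Each output is the input with this applied: keep every other character starting from the second (positions 2nd, 4th, 6th, ...), then swap the first and last characters.
For "hegpbrgv" the result is "vpre".

vpre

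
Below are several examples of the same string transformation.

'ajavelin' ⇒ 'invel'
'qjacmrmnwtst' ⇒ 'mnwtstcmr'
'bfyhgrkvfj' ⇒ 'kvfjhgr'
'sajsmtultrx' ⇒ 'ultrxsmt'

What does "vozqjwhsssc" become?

hssscqjw

Rule — delete the first 3 characters, then move the first 3 characters to the end (rotate left by 3).
Working it through for "vozqjwhsssc": intermediate "qjwhsssc", final "hssscqjw".
(Check on "ajavelin": → "velin" → "invel" ✓)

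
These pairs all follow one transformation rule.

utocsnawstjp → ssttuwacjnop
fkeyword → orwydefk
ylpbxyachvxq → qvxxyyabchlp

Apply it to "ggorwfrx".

What's happening: sort the characters into alphabetical order, then swap the front and back halves of the string.
For "ggorwfrx" the result is "rrwxfggo".

rrwxfggo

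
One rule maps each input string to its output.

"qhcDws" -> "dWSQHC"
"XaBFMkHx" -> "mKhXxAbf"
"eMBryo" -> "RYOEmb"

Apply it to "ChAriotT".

IOTtcHaR

In each case the input is transformed by: flip the case of every letter, then swap the front and back halves of the string.
Applying both steps to "ChAriotT": "cHaRIOTt", then "IOTtcHaR".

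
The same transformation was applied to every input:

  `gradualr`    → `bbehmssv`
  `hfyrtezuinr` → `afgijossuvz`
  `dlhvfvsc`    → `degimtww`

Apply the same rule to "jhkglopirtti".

Looking at the pairs, the operation is to shift every letter 1 place forward in the alphabet (wrapping around), then sort the characters into alphabetical order.
Applying both steps to "jhkglopirtti": "kilhmpqjsuuj", then "hijjklmpqsuu".

hijjklmpqsuu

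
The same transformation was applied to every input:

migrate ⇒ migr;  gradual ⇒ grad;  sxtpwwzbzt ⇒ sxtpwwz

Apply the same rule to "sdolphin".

sdolp

Looking at the pairs, the operation is to delete the last 3 characters.
Applying that to "sdolphin" gives "sdolp".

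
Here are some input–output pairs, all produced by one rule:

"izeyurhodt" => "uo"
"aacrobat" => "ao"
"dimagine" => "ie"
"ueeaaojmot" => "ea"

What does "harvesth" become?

Rule — keep one character in every 3, starting at position 2 (positions 2nd, 5th, 8th, ...), then keep only the vowels.
Working it through for "harvesth": intermediate "aeh", final "ae".

ae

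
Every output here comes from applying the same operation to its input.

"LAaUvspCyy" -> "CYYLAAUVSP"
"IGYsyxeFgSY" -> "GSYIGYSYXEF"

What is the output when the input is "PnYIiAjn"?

AJNPNYII

Looking at the pairs, the operation is to move the last 3 characters to the front (rotate right by 3), then convert every letter to uppercase.
On "PnYIiAjn": the first step gives "AjnPnYIi", and the second then gives "AJNPNYII".
(Check on "IGYsyxeFgSY": → "gSYIGYsyxeF" → "GSYIGYSYXEF" ✓)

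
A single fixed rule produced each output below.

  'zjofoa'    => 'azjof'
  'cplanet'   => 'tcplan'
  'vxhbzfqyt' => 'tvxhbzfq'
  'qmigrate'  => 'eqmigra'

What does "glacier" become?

Rule — move the last 2 characters to the front (rotate right by 2), then delete the first character.
For "glacier", step one produces "erglaci"; step two turns that into "rglaci".

rglaci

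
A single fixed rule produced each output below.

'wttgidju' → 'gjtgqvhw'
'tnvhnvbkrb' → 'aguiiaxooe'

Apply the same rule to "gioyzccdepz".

Rule — shift every letter 13 places forward in the alphabet (wrapping around) — i.e. ROT13, then swap each adjacent pair of characters (1↔2, 3↔4, ...).
Working it through for "gioyzccdepz": intermediate "tvblmppqrcm", final "vtlbpmqpcrm".

vtlbpmqpcrm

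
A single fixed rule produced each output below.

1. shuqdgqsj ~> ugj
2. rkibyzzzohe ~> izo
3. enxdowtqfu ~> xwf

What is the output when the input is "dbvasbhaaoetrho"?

vbato

The pattern: keep one character in every 3, starting at position 3 (positions 3rd, 6th, 9th, ...).
On "dbvasbhaaoetrho" that produces "vbato".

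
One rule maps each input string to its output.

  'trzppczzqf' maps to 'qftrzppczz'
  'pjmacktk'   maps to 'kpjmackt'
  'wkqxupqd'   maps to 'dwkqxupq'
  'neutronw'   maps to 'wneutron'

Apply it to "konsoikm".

mkonsoik

The transformation: move the first 3 characters to the end (rotate left by 3), then swap the front and back halves of the string.
For "konsoikm", step one produces "soikmkon"; step two turns that into "mkonsoik".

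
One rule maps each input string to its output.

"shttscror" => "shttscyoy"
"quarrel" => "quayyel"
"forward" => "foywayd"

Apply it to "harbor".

The transformation: replace every "r" with "y".
Applying that to "harbor" gives "hayboy".

hayboy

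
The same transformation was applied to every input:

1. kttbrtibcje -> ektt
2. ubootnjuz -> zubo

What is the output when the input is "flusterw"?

wflu

Rule — move the first 3 characters to the end (rotate left by 3), then keep only the last 4 characters.
Applying both steps to "flusterw": "sterwflu", then "wflu".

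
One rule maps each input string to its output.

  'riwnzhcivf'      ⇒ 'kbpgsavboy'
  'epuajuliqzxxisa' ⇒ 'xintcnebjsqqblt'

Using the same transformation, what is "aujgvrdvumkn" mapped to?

tnczokwonfdg

In each case the input is transformed by: shift every letter 7 places backward in the alphabet (wrapping around).
For "aujgvrdvumkn" the result is "tnczokwonfdg".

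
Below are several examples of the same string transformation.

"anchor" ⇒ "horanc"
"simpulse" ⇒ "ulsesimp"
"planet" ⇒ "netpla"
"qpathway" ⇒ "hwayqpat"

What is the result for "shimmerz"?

Rule — swap the front and back halves of the string.
Doing the same to "shimmerz": "merzshim".

merzshim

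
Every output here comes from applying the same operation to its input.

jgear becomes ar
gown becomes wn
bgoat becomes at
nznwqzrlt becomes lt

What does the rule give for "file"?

le

Looking at the pairs, the operation is to keep only the last 2 characters.
For "file" the result is "le".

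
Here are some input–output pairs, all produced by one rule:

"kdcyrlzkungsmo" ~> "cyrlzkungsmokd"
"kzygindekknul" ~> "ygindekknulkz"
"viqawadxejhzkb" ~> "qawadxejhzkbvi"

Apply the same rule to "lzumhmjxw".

umhmjxwlz

In each case the input is transformed by: move the first 2 characters to the end (rotate left by 2).
"lzumhmjxw" → "umhmjxwlz".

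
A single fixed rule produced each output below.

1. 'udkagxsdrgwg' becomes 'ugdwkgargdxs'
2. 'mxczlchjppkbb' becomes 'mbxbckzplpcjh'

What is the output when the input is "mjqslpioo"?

The rule is to take characters alternately from the front and the back (1st, last, 2nd, 2nd-last, ...).
On "mjqslpioo" that produces "mojoqispl".

mojoqispl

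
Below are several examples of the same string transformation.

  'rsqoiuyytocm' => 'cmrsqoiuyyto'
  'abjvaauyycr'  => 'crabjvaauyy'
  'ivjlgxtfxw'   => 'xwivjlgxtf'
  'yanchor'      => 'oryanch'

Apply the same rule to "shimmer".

ershimm

Looking at the pairs, the operation is to move the last 2 characters to the front (rotate right by 2).
On "shimmer" that produces "ershimm".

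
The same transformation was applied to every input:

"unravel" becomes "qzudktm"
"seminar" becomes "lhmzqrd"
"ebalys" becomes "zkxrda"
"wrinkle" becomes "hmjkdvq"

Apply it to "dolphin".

koghmcn

What's happening: move the first 2 characters to the end (rotate left by 2), then shift every letter 1 place backward in the alphabet (wrapping around).
Working it through for "dolphin": intermediate "lphindo", final "koghmcn".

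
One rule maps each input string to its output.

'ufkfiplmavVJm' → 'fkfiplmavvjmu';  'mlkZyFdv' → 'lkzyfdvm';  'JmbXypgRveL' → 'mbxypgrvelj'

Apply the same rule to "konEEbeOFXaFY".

Each output is the input with this applied: move the first character to the end, then convert every letter to lowercase.
So "konEEbeOFXaFY" becomes "oneebeofxafyk".
(Check on "mlkZyFdv": → "lkZyFdvm" → "lkzyfdvm" ✓)

oneebeofxafyk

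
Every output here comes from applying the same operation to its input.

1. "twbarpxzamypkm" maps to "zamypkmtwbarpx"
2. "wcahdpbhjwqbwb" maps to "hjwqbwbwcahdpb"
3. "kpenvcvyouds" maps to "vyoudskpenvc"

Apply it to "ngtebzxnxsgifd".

What's happening: swap the front and back halves of the string.
On "ngtebzxnxsgifd" that produces "nxsgifdngtebzx".

nxsgifdngtebzx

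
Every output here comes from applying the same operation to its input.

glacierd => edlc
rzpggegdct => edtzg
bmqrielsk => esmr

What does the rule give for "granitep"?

tprn

The pattern: keep every other character starting from the second (positions 2nd, 4th, 6th, ...), then move the first 2 characters to the end (rotate left by 2).
For "granitep" the result is "tprn".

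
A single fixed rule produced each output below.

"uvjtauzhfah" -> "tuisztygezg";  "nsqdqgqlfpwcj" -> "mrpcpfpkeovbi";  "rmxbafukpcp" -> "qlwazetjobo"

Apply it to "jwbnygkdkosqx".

ivamxfjcjnrpw

What's happening: shift every letter 1 place backward in the alphabet (wrapping around).
Doing the same to "jwbnygkdkosqx": "ivamxfjcjnrpw".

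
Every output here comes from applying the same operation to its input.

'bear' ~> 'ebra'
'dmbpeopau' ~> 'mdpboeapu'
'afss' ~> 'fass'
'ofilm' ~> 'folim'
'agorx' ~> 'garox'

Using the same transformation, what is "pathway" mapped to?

The transformation: swap each adjacent pair of characters (1↔2, 3↔4, ...).
"pathway" → "aphtawy".

aphtawy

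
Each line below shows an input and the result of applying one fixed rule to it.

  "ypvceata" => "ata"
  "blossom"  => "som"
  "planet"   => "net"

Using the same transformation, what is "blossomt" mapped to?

The rule is to keep only the last 3 characters.
On "blossomt" that produces "omt".

omt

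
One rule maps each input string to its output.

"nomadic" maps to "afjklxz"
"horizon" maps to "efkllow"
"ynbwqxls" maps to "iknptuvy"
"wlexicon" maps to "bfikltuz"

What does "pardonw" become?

The transformation: shift every letter 3 places backward in the alphabet (wrapping around), then sort the characters into alphabetical order.
"pardonw" → "mxoalkt" → "aklmotx".

aklmotx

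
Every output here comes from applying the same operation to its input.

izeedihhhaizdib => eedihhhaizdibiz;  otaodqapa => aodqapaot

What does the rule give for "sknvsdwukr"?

nvsdwukrsk

Looking at the pairs, the operation is to move the first 2 characters to the end (rotate left by 2).
On "sknvsdwukr" that produces "nvsdwukrsk".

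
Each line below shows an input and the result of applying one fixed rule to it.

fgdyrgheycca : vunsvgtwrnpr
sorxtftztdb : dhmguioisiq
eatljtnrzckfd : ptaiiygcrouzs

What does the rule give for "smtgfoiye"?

The pattern: swap each adjacent pair of characters (1↔2, 3↔4, ...), then shift every letter 11 places backward in the alphabet (wrapping around).
Starting from "smtgfoiye": after the first operation, "msgtofyie"; after the second, "bhvidunxt".
(Check on "fgdyrgheycca": → "gfydgrehcyac" → "vunsvgtwrnpr" ✓)

bhvidunxt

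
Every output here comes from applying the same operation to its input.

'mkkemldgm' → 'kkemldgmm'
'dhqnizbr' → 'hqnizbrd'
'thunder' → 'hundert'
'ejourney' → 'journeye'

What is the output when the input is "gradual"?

radualg

The pattern: move the first character to the end.
On "gradual" that produces "radualg".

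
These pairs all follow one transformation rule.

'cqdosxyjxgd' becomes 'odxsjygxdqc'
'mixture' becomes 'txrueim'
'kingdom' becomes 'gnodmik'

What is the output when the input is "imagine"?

ganiemi

Each output is the input with this applied: swap each adjacent pair of characters (1↔2, 3↔4, ...), then move the first 2 characters to the end (rotate left by 2).
For "imagine", step one produces "miganie"; step two turns that into "ganiemi".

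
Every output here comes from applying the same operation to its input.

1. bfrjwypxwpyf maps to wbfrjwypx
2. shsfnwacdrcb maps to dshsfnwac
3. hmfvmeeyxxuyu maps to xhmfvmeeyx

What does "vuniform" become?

Each output is the input with this applied: delete the last 3 characters, then move the last character to the front.
"vuniform" → "vunif" → "fvuni".

fvuni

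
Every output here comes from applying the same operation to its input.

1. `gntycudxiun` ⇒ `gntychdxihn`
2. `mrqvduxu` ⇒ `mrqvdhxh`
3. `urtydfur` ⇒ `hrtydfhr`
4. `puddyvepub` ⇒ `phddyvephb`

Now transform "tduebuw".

tdhebhw

The rule is to replace every "u" with "h".
"tduebuw" → "tdhebhw".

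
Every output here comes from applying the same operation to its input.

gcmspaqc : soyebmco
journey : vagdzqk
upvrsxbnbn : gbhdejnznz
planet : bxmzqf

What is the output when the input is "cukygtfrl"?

Each output is the input with this applied: shift every letter 12 places forward in the alphabet (wrapping around).
For "cukygtfrl" the result is "ogwksfrdx".

ogwksfrdx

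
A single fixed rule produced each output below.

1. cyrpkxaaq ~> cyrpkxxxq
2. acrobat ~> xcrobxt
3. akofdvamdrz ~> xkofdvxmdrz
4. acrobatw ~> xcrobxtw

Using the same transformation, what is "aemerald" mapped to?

xemerxld

Rule — replace every "a" with "x".
Doing the same to "aemerald": "xemerxld".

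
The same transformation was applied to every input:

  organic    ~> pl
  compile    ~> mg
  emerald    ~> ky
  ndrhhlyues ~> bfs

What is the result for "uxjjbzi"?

In each case the input is transformed by: keep one character in every 3, starting at position 2 (positions 2nd, 5th, 8th, ...), then shift every letter 2 places backward in the alphabet (wrapping around).
Working it through for "uxjjbzi": intermediate "xb", final "vz".

vz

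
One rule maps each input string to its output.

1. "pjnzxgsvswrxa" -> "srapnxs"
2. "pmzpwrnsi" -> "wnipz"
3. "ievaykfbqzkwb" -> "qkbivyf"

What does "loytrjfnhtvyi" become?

Each output is the input with this applied: keep every other character starting from the first (positions 1st, 3rd, 5th, ...), then move the last 3 characters to the front (rotate right by 3).
Applying that to "loytrjfnhtvyi" gives "hvilyrf".

hvilyrf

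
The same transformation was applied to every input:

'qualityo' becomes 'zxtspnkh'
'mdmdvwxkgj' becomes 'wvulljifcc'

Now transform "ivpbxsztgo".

ywusronhfa

In each case the input is transformed by: shift every letter 1 place backward in the alphabet (wrapping around), then sort the characters into reverse alphabetical order.
Applying that to "ivpbxsztgo" gives "ywusronhfa".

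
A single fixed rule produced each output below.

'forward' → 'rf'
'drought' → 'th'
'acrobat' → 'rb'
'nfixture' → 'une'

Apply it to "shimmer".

Looking at the pairs, the operation is to sort the characters into reverse alphabetical order, then keep one character in every 3, starting at position 2 (positions 2nd, 5th, 8th, ...).
So "shimmer" becomes "ri".

ri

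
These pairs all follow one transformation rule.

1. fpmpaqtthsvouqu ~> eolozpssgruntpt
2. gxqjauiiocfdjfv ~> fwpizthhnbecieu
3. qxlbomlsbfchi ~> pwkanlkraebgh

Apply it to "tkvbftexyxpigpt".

Looking at the pairs, the operation is to shift every letter 1 place backward in the alphabet (wrapping around).
Doing the same to "tkvbftexyxpigpt": "sjuaesdwxwohfos".

sjuaesdwxwohfos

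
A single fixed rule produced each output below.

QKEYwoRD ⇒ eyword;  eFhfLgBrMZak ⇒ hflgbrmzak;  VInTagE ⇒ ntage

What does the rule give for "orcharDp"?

chardp

Rule — delete the first 2 characters, then convert every letter to lowercase.
On "orcharDp": the first step gives "charDp", and the second then gives "chardp".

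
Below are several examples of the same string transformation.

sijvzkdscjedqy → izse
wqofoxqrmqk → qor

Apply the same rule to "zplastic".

ps

The rule is to keep one character in every 3, starting at position 2 (positions 2nd, 5th, 8th, ...), then delete the last character.
"zplastic" → "ps".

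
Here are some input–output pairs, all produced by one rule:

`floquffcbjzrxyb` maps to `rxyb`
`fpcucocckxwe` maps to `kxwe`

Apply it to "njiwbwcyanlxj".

Rule — keep only the last 4 characters.
Doing the same to "njiwbwcyanlxj": "nlxj".

nlxj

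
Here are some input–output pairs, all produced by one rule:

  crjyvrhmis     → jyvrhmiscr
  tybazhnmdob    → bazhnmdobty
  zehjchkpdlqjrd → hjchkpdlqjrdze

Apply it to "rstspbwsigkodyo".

Rule — move the first 2 characters to the end (rotate left by 2).
"rstspbwsigkodyo" → "tspbwsigkodyors".

tspbwsigkodyors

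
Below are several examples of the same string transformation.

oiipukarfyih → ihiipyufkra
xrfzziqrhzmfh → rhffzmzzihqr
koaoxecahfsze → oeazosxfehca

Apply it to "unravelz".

Rule — delete the first character, then take characters alternately from the front and the back (1st, last, 2nd, 2nd-last, ...).
On "unravelz": the first step gives "nravelz", and the second then gives "nzrlaev".

nzrlaev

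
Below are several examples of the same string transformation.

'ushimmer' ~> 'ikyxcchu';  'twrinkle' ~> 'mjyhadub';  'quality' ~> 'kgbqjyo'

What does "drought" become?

Each output is the input with this applied: swap each adjacent pair of characters (1↔2, 3↔4, ...), then shift every letter 10 places backward in the alphabet (wrapping around).
For "drought", step one produces "rduohgt"; step two turns that into "htkexwj".
(Check on "quality": → "uqlatiy" → "kgbqjyo" ✓)

htkexwj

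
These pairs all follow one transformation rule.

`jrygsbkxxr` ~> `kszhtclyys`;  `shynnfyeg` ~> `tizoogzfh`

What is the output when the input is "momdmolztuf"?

What's happening: shift every letter 1 place forward in the alphabet (wrapping around).
Doing the same to "momdmolztuf": "npnenpmauvg".

npnenpmauvg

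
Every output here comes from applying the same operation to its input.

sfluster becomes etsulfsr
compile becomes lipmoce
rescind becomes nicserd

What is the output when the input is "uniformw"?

Looking at the pairs, the operation is to reverse the string, then move the first character to the end.
For "uniformw", step one produces "wmrofinu"; step two turns that into "mrofinuw".

mrofinuw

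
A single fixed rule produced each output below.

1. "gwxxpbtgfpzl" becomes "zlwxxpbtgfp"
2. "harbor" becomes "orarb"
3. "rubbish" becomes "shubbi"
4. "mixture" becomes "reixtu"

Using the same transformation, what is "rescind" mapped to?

Each output is the input with this applied: delete the first character, then move the last 2 characters to the front (rotate right by 2).
Applying both steps to "rescind": "escind", then "ndesci".
(Check on "mixture": → "ixture" → "reixtu" ✓)

ndesci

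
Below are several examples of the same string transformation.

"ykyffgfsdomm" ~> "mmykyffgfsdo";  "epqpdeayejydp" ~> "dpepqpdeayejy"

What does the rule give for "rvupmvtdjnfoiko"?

Rule — move the last 2 characters to the front (rotate right by 2).
On "rvupmvtdjnfoiko" that produces "korvupmvtdjnfoi".

korvupmvtdjnfoi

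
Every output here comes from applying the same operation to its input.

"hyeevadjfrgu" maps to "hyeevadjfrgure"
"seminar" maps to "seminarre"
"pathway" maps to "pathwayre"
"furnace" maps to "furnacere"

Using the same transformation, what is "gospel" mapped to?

The pattern: append "re".
Applying that to "gospel" gives "gospelre".

gospelre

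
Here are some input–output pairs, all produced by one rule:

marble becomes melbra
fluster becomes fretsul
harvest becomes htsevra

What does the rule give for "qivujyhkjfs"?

qsfjkhyjuvi

Each output is the input with this applied: move the first character to the end, then reverse the string.
Starting from "qivujyhkjfs": after the first operation, "ivujyhkjfsq"; after the second, "qsfjkhyjuvi".
(Check on "marble": → "arblem" → "melbra" ✓)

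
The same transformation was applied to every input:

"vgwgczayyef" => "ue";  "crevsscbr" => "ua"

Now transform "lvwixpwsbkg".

Looking at the pairs, the operation is to shift every letter 1 place backward in the alphabet (wrapping around), then keep only the vowels.
Working it through for "lvwixpwsbkg": intermediate "kuvhwovrajf", final "uoa".

uoa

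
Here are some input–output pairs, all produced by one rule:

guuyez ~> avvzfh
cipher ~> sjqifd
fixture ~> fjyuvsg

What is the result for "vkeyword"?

elfzxpsw

The transformation: shift every letter 1 place forward in the alphabet (wrapping around), then swap the first and last characters.
Working it through for "vkeyword": intermediate "wlfzxpse", final "elfzxpsw".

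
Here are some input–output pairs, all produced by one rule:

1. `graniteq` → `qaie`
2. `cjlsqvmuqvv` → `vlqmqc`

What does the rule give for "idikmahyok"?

The pattern: swap the first and last characters, then keep every other character starting from the first (positions 1st, 3rd, 5th, ...).
On "idikmahyok": the first step gives "kdikmahyoi", and the second then gives "kimho".

kimho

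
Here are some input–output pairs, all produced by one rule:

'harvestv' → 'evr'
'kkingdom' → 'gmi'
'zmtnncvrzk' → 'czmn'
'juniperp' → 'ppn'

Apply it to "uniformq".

Rule — swap the front and back halves of the string, then keep one character in every 3, starting at position 1 (positions 1st, 4th, 7th, ...).
On "uniformq": the first step gives "ormqunif", and the second then gives "oqi".

oqi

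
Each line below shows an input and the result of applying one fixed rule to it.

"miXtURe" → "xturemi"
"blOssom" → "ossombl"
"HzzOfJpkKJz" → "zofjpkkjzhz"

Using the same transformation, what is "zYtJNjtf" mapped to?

tjnjtfzy

The rule is to move the first 2 characters to the end (rotate left by 2), then convert every letter to lowercase.
"zYtJNjtf" → "tJNjtfzY" → "tjnjtfzy".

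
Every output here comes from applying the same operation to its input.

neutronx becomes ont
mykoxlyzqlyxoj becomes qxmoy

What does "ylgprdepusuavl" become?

Rule — swap the front and back halves of the string, then keep one character in every 3, starting at position 2 (positions 2nd, 5th, 8th, ...).
Working it through for "ylgprdepusuavl": intermediate "pusuavlylgprde", final "uaype".

uaype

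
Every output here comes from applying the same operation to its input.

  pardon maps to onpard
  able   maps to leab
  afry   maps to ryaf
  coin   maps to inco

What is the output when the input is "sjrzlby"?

Rule — move the last 2 characters to the front (rotate right by 2).
On "sjrzlby" that produces "bysjrzl".

bysjrzl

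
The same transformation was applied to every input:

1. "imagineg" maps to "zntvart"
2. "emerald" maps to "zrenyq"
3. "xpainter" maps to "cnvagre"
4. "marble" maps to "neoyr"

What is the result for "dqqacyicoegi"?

ddnplvpbrtv

The pattern: shift every letter 13 places forward in the alphabet (wrapping around) — i.e. ROT13, then delete the first character.
For "dqqacyicoegi", step one produces "qddnplvpbrtv"; step two turns that into "ddnplvpbrtv".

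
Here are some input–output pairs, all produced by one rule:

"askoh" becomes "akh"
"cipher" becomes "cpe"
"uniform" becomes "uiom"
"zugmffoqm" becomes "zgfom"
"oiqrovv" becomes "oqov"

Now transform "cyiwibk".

ciik

Looking at the pairs, the operation is to keep every other character starting from the first (positions 1st, 3rd, 5th, ...).
Applying that to "cyiwibk" gives "ciik".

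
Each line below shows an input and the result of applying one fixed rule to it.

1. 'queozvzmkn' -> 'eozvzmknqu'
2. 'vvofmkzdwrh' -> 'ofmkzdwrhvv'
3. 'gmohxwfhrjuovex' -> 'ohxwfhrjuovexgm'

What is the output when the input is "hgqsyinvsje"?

qsyinvsjehg

What's happening: move the first 2 characters to the end (rotate left by 2).
So "hgqsyinvsje" becomes "qsyinvsjehg".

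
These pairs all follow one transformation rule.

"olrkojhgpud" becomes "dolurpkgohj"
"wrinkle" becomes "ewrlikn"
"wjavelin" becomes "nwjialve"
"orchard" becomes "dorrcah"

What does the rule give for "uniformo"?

ounmirfo

The pattern: swap the first and last characters, then take characters alternately from the front and the back (1st, last, 2nd, 2nd-last, ...).
Starting from "uniformo": after the first operation, "oniformu"; after the second, "ounmirfo".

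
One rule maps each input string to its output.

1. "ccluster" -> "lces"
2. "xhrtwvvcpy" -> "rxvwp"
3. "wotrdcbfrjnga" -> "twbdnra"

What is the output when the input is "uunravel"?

Rule — keep every other character starting from the first (positions 1st, 3rd, 5th, ...), then swap each adjacent pair of characters (1↔2, 3↔4, ...).
On "uunravel": the first step gives "unae", and the second then gives "nuea".
(Check on "wotrdcbfrjnga": → "wtdbrna" → "twbdnra" ✓)

nuea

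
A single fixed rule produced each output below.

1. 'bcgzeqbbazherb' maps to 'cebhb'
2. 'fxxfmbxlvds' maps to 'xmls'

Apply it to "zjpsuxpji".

juj

Each output is the input with this applied: keep one character in every 3, starting at position 2 (positions 2nd, 5th, 8th, ...).
So "zjpsuxpji" becomes "juj".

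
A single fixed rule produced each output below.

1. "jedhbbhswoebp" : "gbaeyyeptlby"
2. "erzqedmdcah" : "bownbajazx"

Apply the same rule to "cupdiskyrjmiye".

What's happening: delete the last character, then shift every letter 3 places backward in the alphabet (wrapping around).
Starting from "cupdiskyrjmiye": after the first operation, "cupdiskyrjmiy"; after the second, "zrmafphvogjfv".

zrmafphvogjfv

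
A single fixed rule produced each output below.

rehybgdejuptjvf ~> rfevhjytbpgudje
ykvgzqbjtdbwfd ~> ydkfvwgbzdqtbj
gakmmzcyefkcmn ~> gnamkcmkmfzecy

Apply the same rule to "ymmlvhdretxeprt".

Rule — take characters alternately from the front and the back (1st, last, 2nd, 2nd-last, ...).
For "ymmlvhdretxeprt" the result is "ytmrmplevxhtder".

ytmrmplevxhtder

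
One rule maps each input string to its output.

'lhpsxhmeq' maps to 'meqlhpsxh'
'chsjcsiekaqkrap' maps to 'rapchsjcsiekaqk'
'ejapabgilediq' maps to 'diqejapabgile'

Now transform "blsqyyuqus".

What's happening: move the last 3 characters to the front (rotate right by 3).
For "blsqyyuqus" the result is "qusblsqyyu".

qusblsqyyu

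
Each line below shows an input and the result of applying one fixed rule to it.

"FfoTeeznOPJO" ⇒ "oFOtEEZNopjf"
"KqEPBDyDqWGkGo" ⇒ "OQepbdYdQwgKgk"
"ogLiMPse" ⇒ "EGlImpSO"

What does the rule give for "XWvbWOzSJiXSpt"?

In each case the input is transformed by: flip the case of every letter, then swap the first and last characters.
On "XWvbWOzSJiXSpt": the first step gives "xwVBwoZsjIxsPT", and the second then gives "TwVBwoZsjIxsPx".

TwVBwoZsjIxsPx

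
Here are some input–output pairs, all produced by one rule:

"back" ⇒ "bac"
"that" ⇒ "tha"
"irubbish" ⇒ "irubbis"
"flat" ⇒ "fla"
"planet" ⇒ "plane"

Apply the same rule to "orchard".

The pattern: delete the last character.
Applying that to "orchard" gives "orchar".

orchar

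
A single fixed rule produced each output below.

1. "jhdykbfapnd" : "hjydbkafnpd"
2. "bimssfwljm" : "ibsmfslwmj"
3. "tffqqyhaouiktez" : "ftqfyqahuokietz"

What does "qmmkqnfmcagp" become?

mqkmnqmfacpg

The pattern: swap each adjacent pair of characters (1↔2, 3↔4, ...).
Applying that to "qmmkqnfmcagp" gives "mqkmnqmfacpg".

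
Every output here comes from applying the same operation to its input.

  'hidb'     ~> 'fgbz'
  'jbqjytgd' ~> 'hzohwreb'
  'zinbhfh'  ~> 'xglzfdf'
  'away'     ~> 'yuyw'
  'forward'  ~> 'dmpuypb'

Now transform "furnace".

dsplyac

Rule — shift every letter 2 places backward in the alphabet (wrapping around).
So "furnace" becomes "dsplyac".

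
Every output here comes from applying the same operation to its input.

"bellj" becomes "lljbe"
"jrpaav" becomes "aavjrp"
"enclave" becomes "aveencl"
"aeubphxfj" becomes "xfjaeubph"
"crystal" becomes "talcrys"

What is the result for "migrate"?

Each output is the input with this applied: move the last 3 characters to the front (rotate right by 3).
Applying that to "migrate" gives "atemigr".

atemigr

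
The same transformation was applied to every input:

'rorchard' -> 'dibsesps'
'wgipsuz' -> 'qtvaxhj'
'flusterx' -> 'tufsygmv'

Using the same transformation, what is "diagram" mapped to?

hsbnejb

Each output is the input with this applied: move the first 3 characters to the end (rotate left by 3), then shift every letter 1 place forward in the alphabet (wrapping around).
Working it through for "diagram": intermediate "gramdia", final "hsbnejb".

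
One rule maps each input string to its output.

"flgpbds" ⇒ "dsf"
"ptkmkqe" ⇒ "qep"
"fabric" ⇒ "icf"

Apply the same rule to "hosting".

ngh

The rule is to move the last 2 characters to the front (rotate right by 2), then keep only the first 3 characters.
On "hosting": the first step gives "nghosti", and the second then gives "ngh".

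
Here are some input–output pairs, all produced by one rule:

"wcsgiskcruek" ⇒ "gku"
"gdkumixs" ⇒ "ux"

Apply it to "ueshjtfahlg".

hfl

Looking at the pairs, the operation is to delete the first character, then keep one character in every 3, starting at position 3 (positions 3rd, 6th, 9th, ...).
Starting from "ueshjtfahlg": after the first operation, "eshjtfahlg"; after the second, "hfl".
(Check on "wcsgiskcruek": → "csgiskcruek" → "gku" ✓)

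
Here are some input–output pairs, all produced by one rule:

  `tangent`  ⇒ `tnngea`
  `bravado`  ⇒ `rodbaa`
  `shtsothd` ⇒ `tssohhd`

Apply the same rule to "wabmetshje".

tsmjheeba

What's happening: sort the characters into reverse alphabetical order, then delete the first character.
On "wabmetshje": the first step gives "wtsmjheeba", and the second then gives "tsmjheeba".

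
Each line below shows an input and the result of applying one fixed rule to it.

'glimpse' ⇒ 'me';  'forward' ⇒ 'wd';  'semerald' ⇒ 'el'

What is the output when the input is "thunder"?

nr

The rule is to move the first character to the end, then keep one character in every 3, starting at position 3 (positions 3rd, 6th, 9th, ...).
Working it through for "thunder": intermediate "hundert", final "nr".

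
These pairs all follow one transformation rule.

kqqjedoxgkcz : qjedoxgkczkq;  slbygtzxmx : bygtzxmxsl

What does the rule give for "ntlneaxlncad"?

In each case the input is transformed by: move the first 2 characters to the end (rotate left by 2).
Doing the same to "ntlneaxlncad": "lneaxlncadnt".

lneaxlncadnt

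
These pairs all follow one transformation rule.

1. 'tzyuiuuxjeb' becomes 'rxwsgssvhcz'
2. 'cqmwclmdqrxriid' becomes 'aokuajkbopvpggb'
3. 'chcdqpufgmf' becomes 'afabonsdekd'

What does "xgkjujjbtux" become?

veihshhzrsv

Each output is the input with this applied: shift every letter 2 places backward in the alphabet (wrapping around).
On "xgkjujjbtux" that produces "veihshhzrsv".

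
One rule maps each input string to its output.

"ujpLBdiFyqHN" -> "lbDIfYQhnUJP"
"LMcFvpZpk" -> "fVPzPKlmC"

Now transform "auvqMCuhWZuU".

QmcUHwzUuAUV

What's happening: flip the case of every letter, then move the first 3 characters to the end (rotate left by 3).
On "auvqMCuhWZuU": the first step gives "AUVQmcUHwzUu", and the second then gives "QmcUHwzUuAUV".
(Check on "ujpLBdiFyqHN": → "UJPlbDIfYQhn" → "lbDIfYQhnUJP" ✓)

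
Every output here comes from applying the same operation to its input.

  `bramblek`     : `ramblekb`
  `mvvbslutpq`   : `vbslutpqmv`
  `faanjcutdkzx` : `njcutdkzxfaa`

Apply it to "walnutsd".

alnutsdw

Rule — swap the front and back halves of the string, then move the last 3 characters to the front (rotate right by 3).
Working it through for "walnutsd": intermediate "utsdwaln", final "alnutsdw".
(Check on "mvvbslutpq": → "lutpqmvvbs" → "vbslutpqmv" ✓)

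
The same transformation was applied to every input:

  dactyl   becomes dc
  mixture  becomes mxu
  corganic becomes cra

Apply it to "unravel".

What's happening: keep every other character starting from the first (positions 1st, 3rd, 5th, ...), then delete the last character.
For "unravel", step one produces "urvl"; step two turns that into "urv".

urv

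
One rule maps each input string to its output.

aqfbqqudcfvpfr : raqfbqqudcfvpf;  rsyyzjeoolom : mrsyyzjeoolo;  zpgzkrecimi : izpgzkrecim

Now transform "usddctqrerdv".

What's happening: move the last character to the front.
Applying that to "usddctqrerdv" gives "vusddctqrerd".

vusddctqrerd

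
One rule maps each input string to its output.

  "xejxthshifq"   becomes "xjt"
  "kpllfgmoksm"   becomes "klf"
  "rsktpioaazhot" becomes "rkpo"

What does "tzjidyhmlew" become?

Rule — keep every other character starting from the first (positions 1st, 3rd, 5th, ...), then delete the last 3 characters.
For "tzjidyhmlew", step one produces "tjdhlw"; step two turns that into "tjd".

tjd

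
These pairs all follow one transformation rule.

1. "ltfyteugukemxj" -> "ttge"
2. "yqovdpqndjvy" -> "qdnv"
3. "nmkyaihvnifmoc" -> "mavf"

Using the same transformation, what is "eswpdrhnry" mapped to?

In each case the input is transformed by: delete the last character, then keep one character in every 3, starting at position 2 (positions 2nd, 5th, 8th, ...).
"eswpdrhnry" → "eswpdrhnr" → "sdn".
(Check on "nmkyaihvnifmoc": → "nmkyaihvnifmo" → "mavf" ✓)

sdn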